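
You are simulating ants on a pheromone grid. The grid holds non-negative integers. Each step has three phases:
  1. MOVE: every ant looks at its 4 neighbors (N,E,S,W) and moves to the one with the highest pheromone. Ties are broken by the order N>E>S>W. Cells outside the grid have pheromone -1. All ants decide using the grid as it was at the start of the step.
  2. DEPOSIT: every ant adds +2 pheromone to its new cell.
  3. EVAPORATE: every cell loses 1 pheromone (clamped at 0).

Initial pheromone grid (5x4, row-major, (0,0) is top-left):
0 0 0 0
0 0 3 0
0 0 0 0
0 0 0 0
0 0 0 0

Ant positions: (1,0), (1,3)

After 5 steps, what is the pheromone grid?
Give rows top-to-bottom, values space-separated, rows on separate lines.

After step 1: ants at (0,0),(1,2)
  1 0 0 0
  0 0 4 0
  0 0 0 0
  0 0 0 0
  0 0 0 0
After step 2: ants at (0,1),(0,2)
  0 1 1 0
  0 0 3 0
  0 0 0 0
  0 0 0 0
  0 0 0 0
After step 3: ants at (0,2),(1,2)
  0 0 2 0
  0 0 4 0
  0 0 0 0
  0 0 0 0
  0 0 0 0
After step 4: ants at (1,2),(0,2)
  0 0 3 0
  0 0 5 0
  0 0 0 0
  0 0 0 0
  0 0 0 0
After step 5: ants at (0,2),(1,2)
  0 0 4 0
  0 0 6 0
  0 0 0 0
  0 0 0 0
  0 0 0 0

0 0 4 0
0 0 6 0
0 0 0 0
0 0 0 0
0 0 0 0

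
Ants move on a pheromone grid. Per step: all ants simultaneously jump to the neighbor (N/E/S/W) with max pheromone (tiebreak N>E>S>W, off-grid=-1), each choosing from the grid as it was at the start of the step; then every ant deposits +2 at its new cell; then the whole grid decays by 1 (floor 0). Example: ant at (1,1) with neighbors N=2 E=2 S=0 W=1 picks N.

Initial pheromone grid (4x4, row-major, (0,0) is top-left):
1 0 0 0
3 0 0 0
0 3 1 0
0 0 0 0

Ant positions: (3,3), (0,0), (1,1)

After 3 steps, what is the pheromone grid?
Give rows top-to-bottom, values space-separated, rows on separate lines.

After step 1: ants at (2,3),(1,0),(2,1)
  0 0 0 0
  4 0 0 0
  0 4 0 1
  0 0 0 0
After step 2: ants at (1,3),(0,0),(1,1)
  1 0 0 0
  3 1 0 1
  0 3 0 0
  0 0 0 0
After step 3: ants at (0,3),(1,0),(2,1)
  0 0 0 1
  4 0 0 0
  0 4 0 0
  0 0 0 0

0 0 0 1
4 0 0 0
0 4 0 0
0 0 0 0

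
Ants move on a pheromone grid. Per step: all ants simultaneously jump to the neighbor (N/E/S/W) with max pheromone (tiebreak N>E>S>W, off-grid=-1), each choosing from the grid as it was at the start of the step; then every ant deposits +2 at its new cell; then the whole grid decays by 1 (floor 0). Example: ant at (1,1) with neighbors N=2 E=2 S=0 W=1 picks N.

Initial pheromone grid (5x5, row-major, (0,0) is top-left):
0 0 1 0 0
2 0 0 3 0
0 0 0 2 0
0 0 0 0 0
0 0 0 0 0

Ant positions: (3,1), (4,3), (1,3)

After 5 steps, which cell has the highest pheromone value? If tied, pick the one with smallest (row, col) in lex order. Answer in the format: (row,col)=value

Step 1: ant0:(3,1)->N->(2,1) | ant1:(4,3)->N->(3,3) | ant2:(1,3)->S->(2,3)
  grid max=3 at (2,3)
Step 2: ant0:(2,1)->N->(1,1) | ant1:(3,3)->N->(2,3) | ant2:(2,3)->N->(1,3)
  grid max=4 at (2,3)
Step 3: ant0:(1,1)->N->(0,1) | ant1:(2,3)->N->(1,3) | ant2:(1,3)->S->(2,3)
  grid max=5 at (2,3)
Step 4: ant0:(0,1)->E->(0,2) | ant1:(1,3)->S->(2,3) | ant2:(2,3)->N->(1,3)
  grid max=6 at (2,3)
Step 5: ant0:(0,2)->E->(0,3) | ant1:(2,3)->N->(1,3) | ant2:(1,3)->S->(2,3)
  grid max=7 at (2,3)
Final grid:
  0 0 0 1 0
  0 0 0 6 0
  0 0 0 7 0
  0 0 0 0 0
  0 0 0 0 0
Max pheromone 7 at (2,3)

Answer: (2,3)=7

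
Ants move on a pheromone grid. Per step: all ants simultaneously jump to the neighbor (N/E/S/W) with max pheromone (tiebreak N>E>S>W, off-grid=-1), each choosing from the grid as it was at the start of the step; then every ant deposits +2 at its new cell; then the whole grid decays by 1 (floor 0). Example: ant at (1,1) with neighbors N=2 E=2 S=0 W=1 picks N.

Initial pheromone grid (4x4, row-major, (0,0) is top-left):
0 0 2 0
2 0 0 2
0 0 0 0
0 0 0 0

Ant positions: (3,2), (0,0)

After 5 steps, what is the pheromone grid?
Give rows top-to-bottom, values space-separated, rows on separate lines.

After step 1: ants at (2,2),(1,0)
  0 0 1 0
  3 0 0 1
  0 0 1 0
  0 0 0 0
After step 2: ants at (1,2),(0,0)
  1 0 0 0
  2 0 1 0
  0 0 0 0
  0 0 0 0
After step 3: ants at (0,2),(1,0)
  0 0 1 0
  3 0 0 0
  0 0 0 0
  0 0 0 0
After step 4: ants at (0,3),(0,0)
  1 0 0 1
  2 0 0 0
  0 0 0 0
  0 0 0 0
After step 5: ants at (1,3),(1,0)
  0 0 0 0
  3 0 0 1
  0 0 0 0
  0 0 0 0

0 0 0 0
3 0 0 1
0 0 0 0
0 0 0 0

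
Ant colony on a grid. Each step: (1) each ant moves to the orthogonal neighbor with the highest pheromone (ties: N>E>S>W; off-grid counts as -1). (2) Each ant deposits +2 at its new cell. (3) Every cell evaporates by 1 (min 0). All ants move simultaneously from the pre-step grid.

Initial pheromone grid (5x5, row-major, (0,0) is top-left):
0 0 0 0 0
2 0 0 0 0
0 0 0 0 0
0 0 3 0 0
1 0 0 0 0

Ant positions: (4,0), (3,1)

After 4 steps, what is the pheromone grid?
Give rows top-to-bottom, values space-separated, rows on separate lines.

After step 1: ants at (3,0),(3,2)
  0 0 0 0 0
  1 0 0 0 0
  0 0 0 0 0
  1 0 4 0 0
  0 0 0 0 0
After step 2: ants at (2,0),(2,2)
  0 0 0 0 0
  0 0 0 0 0
  1 0 1 0 0
  0 0 3 0 0
  0 0 0 0 0
After step 3: ants at (1,0),(3,2)
  0 0 0 0 0
  1 0 0 0 0
  0 0 0 0 0
  0 0 4 0 0
  0 0 0 0 0
After step 4: ants at (0,0),(2,2)
  1 0 0 0 0
  0 0 0 0 0
  0 0 1 0 0
  0 0 3 0 0
  0 0 0 0 0

1 0 0 0 0
0 0 0 0 0
0 0 1 0 0
0 0 3 0 0
0 0 0 0 0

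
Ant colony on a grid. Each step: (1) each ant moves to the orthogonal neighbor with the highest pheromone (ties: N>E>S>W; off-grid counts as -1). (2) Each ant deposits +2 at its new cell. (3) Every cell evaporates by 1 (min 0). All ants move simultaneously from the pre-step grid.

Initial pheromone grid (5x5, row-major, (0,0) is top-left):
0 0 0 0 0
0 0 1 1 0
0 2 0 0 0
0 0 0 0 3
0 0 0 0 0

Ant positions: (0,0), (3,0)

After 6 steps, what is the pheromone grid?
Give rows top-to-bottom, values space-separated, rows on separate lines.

After step 1: ants at (0,1),(2,0)
  0 1 0 0 0
  0 0 0 0 0
  1 1 0 0 0
  0 0 0 0 2
  0 0 0 0 0
After step 2: ants at (0,2),(2,1)
  0 0 1 0 0
  0 0 0 0 0
  0 2 0 0 0
  0 0 0 0 1
  0 0 0 0 0
After step 3: ants at (0,3),(1,1)
  0 0 0 1 0
  0 1 0 0 0
  0 1 0 0 0
  0 0 0 0 0
  0 0 0 0 0
After step 4: ants at (0,4),(2,1)
  0 0 0 0 1
  0 0 0 0 0
  0 2 0 0 0
  0 0 0 0 0
  0 0 0 0 0
After step 5: ants at (1,4),(1,1)
  0 0 0 0 0
  0 1 0 0 1
  0 1 0 0 0
  0 0 0 0 0
  0 0 0 0 0
After step 6: ants at (0,4),(2,1)
  0 0 0 0 1
  0 0 0 0 0
  0 2 0 0 0
  0 0 0 0 0
  0 0 0 0 0

0 0 0 0 1
0 0 0 0 0
0 2 0 0 0
0 0 0 0 0
0 0 0 0 0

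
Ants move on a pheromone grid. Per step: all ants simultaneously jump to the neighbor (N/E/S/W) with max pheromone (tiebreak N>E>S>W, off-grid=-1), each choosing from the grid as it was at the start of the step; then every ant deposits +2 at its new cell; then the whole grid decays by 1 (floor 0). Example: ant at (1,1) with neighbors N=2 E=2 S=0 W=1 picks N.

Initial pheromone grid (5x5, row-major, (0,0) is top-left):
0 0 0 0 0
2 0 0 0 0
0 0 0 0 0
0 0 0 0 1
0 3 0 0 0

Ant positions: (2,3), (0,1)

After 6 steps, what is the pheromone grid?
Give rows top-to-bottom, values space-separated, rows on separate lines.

After step 1: ants at (1,3),(0,2)
  0 0 1 0 0
  1 0 0 1 0
  0 0 0 0 0
  0 0 0 0 0
  0 2 0 0 0
After step 2: ants at (0,3),(0,3)
  0 0 0 3 0
  0 0 0 0 0
  0 0 0 0 0
  0 0 0 0 0
  0 1 0 0 0
After step 3: ants at (0,4),(0,4)
  0 0 0 2 3
  0 0 0 0 0
  0 0 0 0 0
  0 0 0 0 0
  0 0 0 0 0
After step 4: ants at (0,3),(0,3)
  0 0 0 5 2
  0 0 0 0 0
  0 0 0 0 0
  0 0 0 0 0
  0 0 0 0 0
After step 5: ants at (0,4),(0,4)
  0 0 0 4 5
  0 0 0 0 0
  0 0 0 0 0
  0 0 0 0 0
  0 0 0 0 0
After step 6: ants at (0,3),(0,3)
  0 0 0 7 4
  0 0 0 0 0
  0 0 0 0 0
  0 0 0 0 0
  0 0 0 0 0

0 0 0 7 4
0 0 0 0 0
0 0 0 0 0
0 0 0 0 0
0 0 0 0 0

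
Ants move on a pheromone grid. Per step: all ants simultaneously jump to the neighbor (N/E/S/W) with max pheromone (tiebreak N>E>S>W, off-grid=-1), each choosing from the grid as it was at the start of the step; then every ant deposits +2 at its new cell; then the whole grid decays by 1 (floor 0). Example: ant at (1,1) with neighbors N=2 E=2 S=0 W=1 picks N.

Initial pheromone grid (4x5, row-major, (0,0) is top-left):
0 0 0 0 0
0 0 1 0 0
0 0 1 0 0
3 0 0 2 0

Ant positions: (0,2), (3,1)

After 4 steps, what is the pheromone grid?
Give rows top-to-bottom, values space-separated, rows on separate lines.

After step 1: ants at (1,2),(3,0)
  0 0 0 0 0
  0 0 2 0 0
  0 0 0 0 0
  4 0 0 1 0
After step 2: ants at (0,2),(2,0)
  0 0 1 0 0
  0 0 1 0 0
  1 0 0 0 0
  3 0 0 0 0
After step 3: ants at (1,2),(3,0)
  0 0 0 0 0
  0 0 2 0 0
  0 0 0 0 0
  4 0 0 0 0
After step 4: ants at (0,2),(2,0)
  0 0 1 0 0
  0 0 1 0 0
  1 0 0 0 0
  3 0 0 0 0

0 0 1 0 0
0 0 1 0 0
1 0 0 0 0
3 0 0 0 0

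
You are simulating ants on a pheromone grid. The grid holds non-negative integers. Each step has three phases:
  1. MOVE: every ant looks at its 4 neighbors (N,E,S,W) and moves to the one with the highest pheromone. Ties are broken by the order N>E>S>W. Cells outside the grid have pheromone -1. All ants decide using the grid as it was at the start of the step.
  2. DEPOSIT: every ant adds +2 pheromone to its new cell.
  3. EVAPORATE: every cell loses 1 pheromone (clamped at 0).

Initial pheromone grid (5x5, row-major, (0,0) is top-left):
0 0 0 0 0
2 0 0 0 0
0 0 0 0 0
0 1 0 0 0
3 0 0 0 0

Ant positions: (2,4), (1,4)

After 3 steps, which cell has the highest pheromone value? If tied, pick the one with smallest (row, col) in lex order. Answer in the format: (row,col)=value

Answer: (0,4)=3

Derivation:
Step 1: ant0:(2,4)->N->(1,4) | ant1:(1,4)->N->(0,4)
  grid max=2 at (4,0)
Step 2: ant0:(1,4)->N->(0,4) | ant1:(0,4)->S->(1,4)
  grid max=2 at (0,4)
Step 3: ant0:(0,4)->S->(1,4) | ant1:(1,4)->N->(0,4)
  grid max=3 at (0,4)
Final grid:
  0 0 0 0 3
  0 0 0 0 3
  0 0 0 0 0
  0 0 0 0 0
  0 0 0 0 0
Max pheromone 3 at (0,4)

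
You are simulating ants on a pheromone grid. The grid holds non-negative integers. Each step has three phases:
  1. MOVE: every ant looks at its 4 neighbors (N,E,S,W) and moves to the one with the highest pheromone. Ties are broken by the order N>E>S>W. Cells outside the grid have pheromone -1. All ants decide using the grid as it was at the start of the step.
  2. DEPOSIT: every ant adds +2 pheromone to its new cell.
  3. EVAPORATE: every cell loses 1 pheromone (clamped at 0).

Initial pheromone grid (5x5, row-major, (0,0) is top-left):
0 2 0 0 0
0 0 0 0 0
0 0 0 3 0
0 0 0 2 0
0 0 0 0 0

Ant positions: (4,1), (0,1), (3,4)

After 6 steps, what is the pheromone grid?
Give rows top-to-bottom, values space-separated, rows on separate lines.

After step 1: ants at (3,1),(0,2),(3,3)
  0 1 1 0 0
  0 0 0 0 0
  0 0 0 2 0
  0 1 0 3 0
  0 0 0 0 0
After step 2: ants at (2,1),(0,1),(2,3)
  0 2 0 0 0
  0 0 0 0 0
  0 1 0 3 0
  0 0 0 2 0
  0 0 0 0 0
After step 3: ants at (1,1),(0,2),(3,3)
  0 1 1 0 0
  0 1 0 0 0
  0 0 0 2 0
  0 0 0 3 0
  0 0 0 0 0
After step 4: ants at (0,1),(0,1),(2,3)
  0 4 0 0 0
  0 0 0 0 0
  0 0 0 3 0
  0 0 0 2 0
  0 0 0 0 0
After step 5: ants at (0,2),(0,2),(3,3)
  0 3 3 0 0
  0 0 0 0 0
  0 0 0 2 0
  0 0 0 3 0
  0 0 0 0 0
After step 6: ants at (0,1),(0,1),(2,3)
  0 6 2 0 0
  0 0 0 0 0
  0 0 0 3 0
  0 0 0 2 0
  0 0 0 0 0

0 6 2 0 0
0 0 0 0 0
0 0 0 3 0
0 0 0 2 0
0 0 0 0 0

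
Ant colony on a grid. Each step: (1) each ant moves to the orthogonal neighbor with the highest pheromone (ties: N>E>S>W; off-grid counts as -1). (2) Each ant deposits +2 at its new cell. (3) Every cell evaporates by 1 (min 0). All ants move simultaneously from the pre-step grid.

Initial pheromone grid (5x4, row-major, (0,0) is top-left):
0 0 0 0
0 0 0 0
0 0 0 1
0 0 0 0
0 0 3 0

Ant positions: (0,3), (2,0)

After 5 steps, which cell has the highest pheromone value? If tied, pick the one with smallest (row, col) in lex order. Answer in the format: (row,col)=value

Answer: (0,2)=2

Derivation:
Step 1: ant0:(0,3)->S->(1,3) | ant1:(2,0)->N->(1,0)
  grid max=2 at (4,2)
Step 2: ant0:(1,3)->N->(0,3) | ant1:(1,0)->N->(0,0)
  grid max=1 at (0,0)
Step 3: ant0:(0,3)->S->(1,3) | ant1:(0,0)->E->(0,1)
  grid max=1 at (0,1)
Step 4: ant0:(1,3)->N->(0,3) | ant1:(0,1)->E->(0,2)
  grid max=1 at (0,2)
Step 5: ant0:(0,3)->W->(0,2) | ant1:(0,2)->E->(0,3)
  grid max=2 at (0,2)
Final grid:
  0 0 2 2
  0 0 0 0
  0 0 0 0
  0 0 0 0
  0 0 0 0
Max pheromone 2 at (0,2)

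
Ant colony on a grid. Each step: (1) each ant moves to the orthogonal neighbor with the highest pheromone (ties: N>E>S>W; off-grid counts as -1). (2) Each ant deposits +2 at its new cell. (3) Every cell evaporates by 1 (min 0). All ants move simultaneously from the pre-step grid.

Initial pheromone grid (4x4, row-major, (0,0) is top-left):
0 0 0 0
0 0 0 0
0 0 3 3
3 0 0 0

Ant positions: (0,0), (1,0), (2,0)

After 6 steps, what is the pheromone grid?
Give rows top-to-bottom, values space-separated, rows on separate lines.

After step 1: ants at (0,1),(0,0),(3,0)
  1 1 0 0
  0 0 0 0
  0 0 2 2
  4 0 0 0
After step 2: ants at (0,0),(0,1),(2,0)
  2 2 0 0
  0 0 0 0
  1 0 1 1
  3 0 0 0
After step 3: ants at (0,1),(0,0),(3,0)
  3 3 0 0
  0 0 0 0
  0 0 0 0
  4 0 0 0
After step 4: ants at (0,0),(0,1),(2,0)
  4 4 0 0
  0 0 0 0
  1 0 0 0
  3 0 0 0
After step 5: ants at (0,1),(0,0),(3,0)
  5 5 0 0
  0 0 0 0
  0 0 0 0
  4 0 0 0
After step 6: ants at (0,0),(0,1),(2,0)
  6 6 0 0
  0 0 0 0
  1 0 0 0
  3 0 0 0

6 6 0 0
0 0 0 0
1 0 0 0
3 0 0 0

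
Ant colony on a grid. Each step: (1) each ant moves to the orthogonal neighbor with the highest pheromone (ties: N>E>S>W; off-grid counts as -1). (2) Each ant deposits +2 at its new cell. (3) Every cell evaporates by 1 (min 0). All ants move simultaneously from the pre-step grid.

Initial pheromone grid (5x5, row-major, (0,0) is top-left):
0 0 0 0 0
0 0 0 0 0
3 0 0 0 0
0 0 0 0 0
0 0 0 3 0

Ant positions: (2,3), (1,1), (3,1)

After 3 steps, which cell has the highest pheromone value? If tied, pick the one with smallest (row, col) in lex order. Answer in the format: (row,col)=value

Answer: (0,2)=2

Derivation:
Step 1: ant0:(2,3)->N->(1,3) | ant1:(1,1)->N->(0,1) | ant2:(3,1)->N->(2,1)
  grid max=2 at (2,0)
Step 2: ant0:(1,3)->N->(0,3) | ant1:(0,1)->E->(0,2) | ant2:(2,1)->W->(2,0)
  grid max=3 at (2,0)
Step 3: ant0:(0,3)->W->(0,2) | ant1:(0,2)->E->(0,3) | ant2:(2,0)->N->(1,0)
  grid max=2 at (0,2)
Final grid:
  0 0 2 2 0
  1 0 0 0 0
  2 0 0 0 0
  0 0 0 0 0
  0 0 0 0 0
Max pheromone 2 at (0,2)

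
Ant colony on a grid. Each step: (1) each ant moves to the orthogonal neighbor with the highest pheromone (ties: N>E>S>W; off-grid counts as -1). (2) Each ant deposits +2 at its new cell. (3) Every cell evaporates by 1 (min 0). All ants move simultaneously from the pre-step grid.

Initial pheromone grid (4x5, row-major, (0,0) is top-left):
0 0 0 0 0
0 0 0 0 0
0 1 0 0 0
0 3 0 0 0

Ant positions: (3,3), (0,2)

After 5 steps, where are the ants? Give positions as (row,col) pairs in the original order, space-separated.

Step 1: ant0:(3,3)->N->(2,3) | ant1:(0,2)->E->(0,3)
  grid max=2 at (3,1)
Step 2: ant0:(2,3)->N->(1,3) | ant1:(0,3)->E->(0,4)
  grid max=1 at (0,4)
Step 3: ant0:(1,3)->N->(0,3) | ant1:(0,4)->S->(1,4)
  grid max=1 at (0,3)
Step 4: ant0:(0,3)->E->(0,4) | ant1:(1,4)->N->(0,4)
  grid max=3 at (0,4)
Step 5: ant0:(0,4)->S->(1,4) | ant1:(0,4)->S->(1,4)
  grid max=3 at (1,4)

(1,4) (1,4)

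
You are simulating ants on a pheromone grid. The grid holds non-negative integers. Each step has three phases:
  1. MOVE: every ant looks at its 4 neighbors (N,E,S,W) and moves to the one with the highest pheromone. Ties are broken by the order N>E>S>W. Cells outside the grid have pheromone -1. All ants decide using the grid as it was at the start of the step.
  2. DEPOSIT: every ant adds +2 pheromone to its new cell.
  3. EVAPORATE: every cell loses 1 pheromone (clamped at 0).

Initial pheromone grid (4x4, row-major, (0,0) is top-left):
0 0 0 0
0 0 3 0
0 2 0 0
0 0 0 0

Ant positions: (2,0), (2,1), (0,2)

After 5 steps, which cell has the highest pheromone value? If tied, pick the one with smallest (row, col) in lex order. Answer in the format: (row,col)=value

Step 1: ant0:(2,0)->E->(2,1) | ant1:(2,1)->N->(1,1) | ant2:(0,2)->S->(1,2)
  grid max=4 at (1,2)
Step 2: ant0:(2,1)->N->(1,1) | ant1:(1,1)->E->(1,2) | ant2:(1,2)->W->(1,1)
  grid max=5 at (1,2)
Step 3: ant0:(1,1)->E->(1,2) | ant1:(1,2)->W->(1,1) | ant2:(1,1)->E->(1,2)
  grid max=8 at (1,2)
Step 4: ant0:(1,2)->W->(1,1) | ant1:(1,1)->E->(1,2) | ant2:(1,2)->W->(1,1)
  grid max=9 at (1,2)
Step 5: ant0:(1,1)->E->(1,2) | ant1:(1,2)->W->(1,1) | ant2:(1,1)->E->(1,2)
  grid max=12 at (1,2)
Final grid:
  0 0 0 0
  0 9 12 0
  0 0 0 0
  0 0 0 0
Max pheromone 12 at (1,2)

Answer: (1,2)=12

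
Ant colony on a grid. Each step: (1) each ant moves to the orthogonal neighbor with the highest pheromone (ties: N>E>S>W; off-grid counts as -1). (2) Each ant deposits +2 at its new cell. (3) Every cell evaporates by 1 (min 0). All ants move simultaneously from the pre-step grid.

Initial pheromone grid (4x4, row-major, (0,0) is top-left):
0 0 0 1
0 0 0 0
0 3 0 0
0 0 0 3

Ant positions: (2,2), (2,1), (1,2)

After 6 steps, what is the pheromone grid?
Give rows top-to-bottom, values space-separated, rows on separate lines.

After step 1: ants at (2,1),(1,1),(0,2)
  0 0 1 0
  0 1 0 0
  0 4 0 0
  0 0 0 2
After step 2: ants at (1,1),(2,1),(0,3)
  0 0 0 1
  0 2 0 0
  0 5 0 0
  0 0 0 1
After step 3: ants at (2,1),(1,1),(1,3)
  0 0 0 0
  0 3 0 1
  0 6 0 0
  0 0 0 0
After step 4: ants at (1,1),(2,1),(0,3)
  0 0 0 1
  0 4 0 0
  0 7 0 0
  0 0 0 0
After step 5: ants at (2,1),(1,1),(1,3)
  0 0 0 0
  0 5 0 1
  0 8 0 0
  0 0 0 0
After step 6: ants at (1,1),(2,1),(0,3)
  0 0 0 1
  0 6 0 0
  0 9 0 0
  0 0 0 0

0 0 0 1
0 6 0 0
0 9 0 0
0 0 0 0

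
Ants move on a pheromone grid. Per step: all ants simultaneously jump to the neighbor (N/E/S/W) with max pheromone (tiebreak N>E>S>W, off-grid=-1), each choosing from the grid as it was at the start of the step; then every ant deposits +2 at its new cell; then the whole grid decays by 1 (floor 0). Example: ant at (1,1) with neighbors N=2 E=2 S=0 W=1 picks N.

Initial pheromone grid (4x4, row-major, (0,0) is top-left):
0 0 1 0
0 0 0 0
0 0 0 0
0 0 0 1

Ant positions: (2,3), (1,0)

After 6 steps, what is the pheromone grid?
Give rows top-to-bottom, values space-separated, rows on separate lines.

After step 1: ants at (3,3),(0,0)
  1 0 0 0
  0 0 0 0
  0 0 0 0
  0 0 0 2
After step 2: ants at (2,3),(0,1)
  0 1 0 0
  0 0 0 0
  0 0 0 1
  0 0 0 1
After step 3: ants at (3,3),(0,2)
  0 0 1 0
  0 0 0 0
  0 0 0 0
  0 0 0 2
After step 4: ants at (2,3),(0,3)
  0 0 0 1
  0 0 0 0
  0 0 0 1
  0 0 0 1
After step 5: ants at (3,3),(1,3)
  0 0 0 0
  0 0 0 1
  0 0 0 0
  0 0 0 2
After step 6: ants at (2,3),(0,3)
  0 0 0 1
  0 0 0 0
  0 0 0 1
  0 0 0 1

0 0 0 1
0 0 0 0
0 0 0 1
0 0 0 1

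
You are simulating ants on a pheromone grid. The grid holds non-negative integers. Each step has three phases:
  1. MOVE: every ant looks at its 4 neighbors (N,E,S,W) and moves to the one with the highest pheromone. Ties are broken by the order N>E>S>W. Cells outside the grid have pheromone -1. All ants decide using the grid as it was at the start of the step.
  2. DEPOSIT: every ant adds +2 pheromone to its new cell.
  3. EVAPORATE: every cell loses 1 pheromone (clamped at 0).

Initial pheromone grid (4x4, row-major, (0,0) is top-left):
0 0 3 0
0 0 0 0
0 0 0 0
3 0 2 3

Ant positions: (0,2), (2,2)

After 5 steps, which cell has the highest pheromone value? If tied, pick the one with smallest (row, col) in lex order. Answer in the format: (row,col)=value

Answer: (3,2)=3

Derivation:
Step 1: ant0:(0,2)->E->(0,3) | ant1:(2,2)->S->(3,2)
  grid max=3 at (3,2)
Step 2: ant0:(0,3)->W->(0,2) | ant1:(3,2)->E->(3,3)
  grid max=3 at (0,2)
Step 3: ant0:(0,2)->E->(0,3) | ant1:(3,3)->W->(3,2)
  grid max=3 at (3,2)
Step 4: ant0:(0,3)->W->(0,2) | ant1:(3,2)->E->(3,3)
  grid max=3 at (0,2)
Step 5: ant0:(0,2)->E->(0,3) | ant1:(3,3)->W->(3,2)
  grid max=3 at (3,2)
Final grid:
  0 0 2 1
  0 0 0 0
  0 0 0 0
  0 0 3 2
Max pheromone 3 at (3,2)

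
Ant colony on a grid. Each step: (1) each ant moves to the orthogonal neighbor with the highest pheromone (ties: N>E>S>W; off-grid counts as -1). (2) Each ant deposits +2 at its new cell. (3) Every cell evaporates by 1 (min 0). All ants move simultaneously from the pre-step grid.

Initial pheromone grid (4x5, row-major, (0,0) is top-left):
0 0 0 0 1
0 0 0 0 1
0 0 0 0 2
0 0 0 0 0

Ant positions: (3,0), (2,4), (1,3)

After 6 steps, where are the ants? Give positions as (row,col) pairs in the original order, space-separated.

Step 1: ant0:(3,0)->N->(2,0) | ant1:(2,4)->N->(1,4) | ant2:(1,3)->E->(1,4)
  grid max=4 at (1,4)
Step 2: ant0:(2,0)->N->(1,0) | ant1:(1,4)->S->(2,4) | ant2:(1,4)->S->(2,4)
  grid max=4 at (2,4)
Step 3: ant0:(1,0)->N->(0,0) | ant1:(2,4)->N->(1,4) | ant2:(2,4)->N->(1,4)
  grid max=6 at (1,4)
Step 4: ant0:(0,0)->E->(0,1) | ant1:(1,4)->S->(2,4) | ant2:(1,4)->S->(2,4)
  grid max=6 at (2,4)
Step 5: ant0:(0,1)->E->(0,2) | ant1:(2,4)->N->(1,4) | ant2:(2,4)->N->(1,4)
  grid max=8 at (1,4)
Step 6: ant0:(0,2)->E->(0,3) | ant1:(1,4)->S->(2,4) | ant2:(1,4)->S->(2,4)
  grid max=8 at (2,4)

(0,3) (2,4) (2,4)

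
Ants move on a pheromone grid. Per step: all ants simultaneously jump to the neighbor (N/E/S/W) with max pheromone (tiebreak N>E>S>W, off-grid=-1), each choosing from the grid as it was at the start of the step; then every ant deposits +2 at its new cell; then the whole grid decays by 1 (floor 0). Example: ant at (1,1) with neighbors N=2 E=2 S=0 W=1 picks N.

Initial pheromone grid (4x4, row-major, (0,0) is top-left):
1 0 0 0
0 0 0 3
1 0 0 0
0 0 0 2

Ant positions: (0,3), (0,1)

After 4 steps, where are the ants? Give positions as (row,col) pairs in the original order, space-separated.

Step 1: ant0:(0,3)->S->(1,3) | ant1:(0,1)->W->(0,0)
  grid max=4 at (1,3)
Step 2: ant0:(1,3)->N->(0,3) | ant1:(0,0)->E->(0,1)
  grid max=3 at (1,3)
Step 3: ant0:(0,3)->S->(1,3) | ant1:(0,1)->W->(0,0)
  grid max=4 at (1,3)
Step 4: ant0:(1,3)->N->(0,3) | ant1:(0,0)->E->(0,1)
  grid max=3 at (1,3)

(0,3) (0,1)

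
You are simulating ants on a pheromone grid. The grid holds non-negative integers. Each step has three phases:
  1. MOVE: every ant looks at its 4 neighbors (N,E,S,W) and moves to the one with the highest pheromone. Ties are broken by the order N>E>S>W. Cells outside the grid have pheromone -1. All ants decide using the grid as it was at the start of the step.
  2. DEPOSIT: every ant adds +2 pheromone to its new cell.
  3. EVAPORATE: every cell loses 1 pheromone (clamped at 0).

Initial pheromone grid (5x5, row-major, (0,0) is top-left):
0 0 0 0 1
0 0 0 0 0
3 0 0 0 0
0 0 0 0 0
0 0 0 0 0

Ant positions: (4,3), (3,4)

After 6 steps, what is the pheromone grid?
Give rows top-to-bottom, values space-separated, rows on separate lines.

After step 1: ants at (3,3),(2,4)
  0 0 0 0 0
  0 0 0 0 0
  2 0 0 0 1
  0 0 0 1 0
  0 0 0 0 0
After step 2: ants at (2,3),(1,4)
  0 0 0 0 0
  0 0 0 0 1
  1 0 0 1 0
  0 0 0 0 0
  0 0 0 0 0
After step 3: ants at (1,3),(0,4)
  0 0 0 0 1
  0 0 0 1 0
  0 0 0 0 0
  0 0 0 0 0
  0 0 0 0 0
After step 4: ants at (0,3),(1,4)
  0 0 0 1 0
  0 0 0 0 1
  0 0 0 0 0
  0 0 0 0 0
  0 0 0 0 0
After step 5: ants at (0,4),(0,4)
  0 0 0 0 3
  0 0 0 0 0
  0 0 0 0 0
  0 0 0 0 0
  0 0 0 0 0
After step 6: ants at (1,4),(1,4)
  0 0 0 0 2
  0 0 0 0 3
  0 0 0 0 0
  0 0 0 0 0
  0 0 0 0 0

0 0 0 0 2
0 0 0 0 3
0 0 0 0 0
0 0 0 0 0
0 0 0 0 0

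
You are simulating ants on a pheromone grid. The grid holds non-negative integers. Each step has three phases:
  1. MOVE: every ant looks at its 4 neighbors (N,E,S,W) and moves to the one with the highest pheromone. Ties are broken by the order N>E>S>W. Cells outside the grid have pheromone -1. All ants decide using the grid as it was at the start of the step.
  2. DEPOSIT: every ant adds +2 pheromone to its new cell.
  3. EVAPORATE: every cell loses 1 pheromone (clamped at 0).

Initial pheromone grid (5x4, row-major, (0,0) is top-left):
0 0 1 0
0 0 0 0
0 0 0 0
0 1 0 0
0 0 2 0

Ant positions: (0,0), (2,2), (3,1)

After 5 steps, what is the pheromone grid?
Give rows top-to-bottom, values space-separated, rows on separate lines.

After step 1: ants at (0,1),(1,2),(2,1)
  0 1 0 0
  0 0 1 0
  0 1 0 0
  0 0 0 0
  0 0 1 0
After step 2: ants at (0,2),(0,2),(1,1)
  0 0 3 0
  0 1 0 0
  0 0 0 0
  0 0 0 0
  0 0 0 0
After step 3: ants at (0,3),(0,3),(0,1)
  0 1 2 3
  0 0 0 0
  0 0 0 0
  0 0 0 0
  0 0 0 0
After step 4: ants at (0,2),(0,2),(0,2)
  0 0 7 2
  0 0 0 0
  0 0 0 0
  0 0 0 0
  0 0 0 0
After step 5: ants at (0,3),(0,3),(0,3)
  0 0 6 7
  0 0 0 0
  0 0 0 0
  0 0 0 0
  0 0 0 0

0 0 6 7
0 0 0 0
0 0 0 0
0 0 0 0
0 0 0 0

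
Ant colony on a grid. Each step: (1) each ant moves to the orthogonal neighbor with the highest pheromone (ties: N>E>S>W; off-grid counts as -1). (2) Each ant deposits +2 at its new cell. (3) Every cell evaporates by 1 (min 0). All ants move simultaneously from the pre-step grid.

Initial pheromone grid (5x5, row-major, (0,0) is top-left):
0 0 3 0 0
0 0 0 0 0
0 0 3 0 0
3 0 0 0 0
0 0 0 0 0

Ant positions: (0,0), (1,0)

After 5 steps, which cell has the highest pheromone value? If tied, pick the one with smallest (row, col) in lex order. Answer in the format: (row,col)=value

Step 1: ant0:(0,0)->E->(0,1) | ant1:(1,0)->N->(0,0)
  grid max=2 at (0,2)
Step 2: ant0:(0,1)->E->(0,2) | ant1:(0,0)->E->(0,1)
  grid max=3 at (0,2)
Step 3: ant0:(0,2)->W->(0,1) | ant1:(0,1)->E->(0,2)
  grid max=4 at (0,2)
Step 4: ant0:(0,1)->E->(0,2) | ant1:(0,2)->W->(0,1)
  grid max=5 at (0,2)
Step 5: ant0:(0,2)->W->(0,1) | ant1:(0,1)->E->(0,2)
  grid max=6 at (0,2)
Final grid:
  0 5 6 0 0
  0 0 0 0 0
  0 0 0 0 0
  0 0 0 0 0
  0 0 0 0 0
Max pheromone 6 at (0,2)

Answer: (0,2)=6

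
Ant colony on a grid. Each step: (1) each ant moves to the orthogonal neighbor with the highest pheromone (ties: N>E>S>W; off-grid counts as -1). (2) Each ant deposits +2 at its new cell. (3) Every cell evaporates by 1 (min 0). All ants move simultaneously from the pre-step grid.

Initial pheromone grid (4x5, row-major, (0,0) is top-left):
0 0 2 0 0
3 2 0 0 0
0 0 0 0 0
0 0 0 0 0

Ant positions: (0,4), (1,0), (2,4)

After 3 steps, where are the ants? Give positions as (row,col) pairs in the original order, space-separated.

Step 1: ant0:(0,4)->S->(1,4) | ant1:(1,0)->E->(1,1) | ant2:(2,4)->N->(1,4)
  grid max=3 at (1,1)
Step 2: ant0:(1,4)->N->(0,4) | ant1:(1,1)->W->(1,0) | ant2:(1,4)->N->(0,4)
  grid max=3 at (0,4)
Step 3: ant0:(0,4)->S->(1,4) | ant1:(1,0)->E->(1,1) | ant2:(0,4)->S->(1,4)
  grid max=5 at (1,4)

(1,4) (1,1) (1,4)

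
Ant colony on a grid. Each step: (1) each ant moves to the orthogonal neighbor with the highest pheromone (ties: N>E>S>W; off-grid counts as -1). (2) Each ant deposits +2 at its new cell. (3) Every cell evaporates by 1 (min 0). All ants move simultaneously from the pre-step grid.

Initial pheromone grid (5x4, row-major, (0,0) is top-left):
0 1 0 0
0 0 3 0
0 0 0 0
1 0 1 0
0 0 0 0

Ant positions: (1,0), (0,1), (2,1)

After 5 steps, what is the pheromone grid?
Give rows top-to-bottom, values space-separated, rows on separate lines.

After step 1: ants at (0,0),(0,2),(1,1)
  1 0 1 0
  0 1 2 0
  0 0 0 0
  0 0 0 0
  0 0 0 0
After step 2: ants at (0,1),(1,2),(1,2)
  0 1 0 0
  0 0 5 0
  0 0 0 0
  0 0 0 0
  0 0 0 0
After step 3: ants at (0,2),(0,2),(0,2)
  0 0 5 0
  0 0 4 0
  0 0 0 0
  0 0 0 0
  0 0 0 0
After step 4: ants at (1,2),(1,2),(1,2)
  0 0 4 0
  0 0 9 0
  0 0 0 0
  0 0 0 0
  0 0 0 0
After step 5: ants at (0,2),(0,2),(0,2)
  0 0 9 0
  0 0 8 0
  0 0 0 0
  0 0 0 0
  0 0 0 0

0 0 9 0
0 0 8 0
0 0 0 0
0 0 0 0
0 0 0 0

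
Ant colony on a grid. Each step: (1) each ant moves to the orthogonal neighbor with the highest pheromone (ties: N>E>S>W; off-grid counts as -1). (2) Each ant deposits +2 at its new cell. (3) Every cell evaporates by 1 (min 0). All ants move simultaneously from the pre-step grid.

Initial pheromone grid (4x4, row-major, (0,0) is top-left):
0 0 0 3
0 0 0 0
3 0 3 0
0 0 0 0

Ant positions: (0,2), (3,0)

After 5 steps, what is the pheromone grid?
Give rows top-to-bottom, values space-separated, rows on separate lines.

After step 1: ants at (0,3),(2,0)
  0 0 0 4
  0 0 0 0
  4 0 2 0
  0 0 0 0
After step 2: ants at (1,3),(1,0)
  0 0 0 3
  1 0 0 1
  3 0 1 0
  0 0 0 0
After step 3: ants at (0,3),(2,0)
  0 0 0 4
  0 0 0 0
  4 0 0 0
  0 0 0 0
After step 4: ants at (1,3),(1,0)
  0 0 0 3
  1 0 0 1
  3 0 0 0
  0 0 0 0
After step 5: ants at (0,3),(2,0)
  0 0 0 4
  0 0 0 0
  4 0 0 0
  0 0 0 0

0 0 0 4
0 0 0 0
4 0 0 0
0 0 0 0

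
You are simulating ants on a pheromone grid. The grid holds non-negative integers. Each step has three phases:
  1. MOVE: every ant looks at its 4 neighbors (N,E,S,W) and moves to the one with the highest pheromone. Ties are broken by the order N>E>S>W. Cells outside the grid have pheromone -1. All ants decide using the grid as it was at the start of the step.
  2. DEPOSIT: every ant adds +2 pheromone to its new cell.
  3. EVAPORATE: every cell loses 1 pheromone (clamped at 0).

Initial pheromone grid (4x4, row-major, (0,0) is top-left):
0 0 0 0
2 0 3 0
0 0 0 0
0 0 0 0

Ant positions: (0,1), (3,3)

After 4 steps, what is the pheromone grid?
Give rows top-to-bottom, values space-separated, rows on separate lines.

After step 1: ants at (0,2),(2,3)
  0 0 1 0
  1 0 2 0
  0 0 0 1
  0 0 0 0
After step 2: ants at (1,2),(1,3)
  0 0 0 0
  0 0 3 1
  0 0 0 0
  0 0 0 0
After step 3: ants at (1,3),(1,2)
  0 0 0 0
  0 0 4 2
  0 0 0 0
  0 0 0 0
After step 4: ants at (1,2),(1,3)
  0 0 0 0
  0 0 5 3
  0 0 0 0
  0 0 0 0

0 0 0 0
0 0 5 3
0 0 0 0
0 0 0 0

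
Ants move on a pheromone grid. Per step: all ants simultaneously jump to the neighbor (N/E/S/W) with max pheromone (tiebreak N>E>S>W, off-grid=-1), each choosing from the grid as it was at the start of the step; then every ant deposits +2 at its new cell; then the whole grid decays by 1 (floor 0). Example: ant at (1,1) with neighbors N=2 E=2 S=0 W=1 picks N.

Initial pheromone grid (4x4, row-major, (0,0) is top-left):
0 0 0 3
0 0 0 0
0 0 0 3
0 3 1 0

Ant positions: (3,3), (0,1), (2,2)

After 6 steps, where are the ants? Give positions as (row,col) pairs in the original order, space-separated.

Step 1: ant0:(3,3)->N->(2,3) | ant1:(0,1)->E->(0,2) | ant2:(2,2)->E->(2,3)
  grid max=6 at (2,3)
Step 2: ant0:(2,3)->N->(1,3) | ant1:(0,2)->E->(0,3) | ant2:(2,3)->N->(1,3)
  grid max=5 at (2,3)
Step 3: ant0:(1,3)->S->(2,3) | ant1:(0,3)->S->(1,3) | ant2:(1,3)->S->(2,3)
  grid max=8 at (2,3)
Step 4: ant0:(2,3)->N->(1,3) | ant1:(1,3)->S->(2,3) | ant2:(2,3)->N->(1,3)
  grid max=9 at (2,3)
Step 5: ant0:(1,3)->S->(2,3) | ant1:(2,3)->N->(1,3) | ant2:(1,3)->S->(2,3)
  grid max=12 at (2,3)
Step 6: ant0:(2,3)->N->(1,3) | ant1:(1,3)->S->(2,3) | ant2:(2,3)->N->(1,3)
  grid max=13 at (2,3)

(1,3) (2,3) (1,3)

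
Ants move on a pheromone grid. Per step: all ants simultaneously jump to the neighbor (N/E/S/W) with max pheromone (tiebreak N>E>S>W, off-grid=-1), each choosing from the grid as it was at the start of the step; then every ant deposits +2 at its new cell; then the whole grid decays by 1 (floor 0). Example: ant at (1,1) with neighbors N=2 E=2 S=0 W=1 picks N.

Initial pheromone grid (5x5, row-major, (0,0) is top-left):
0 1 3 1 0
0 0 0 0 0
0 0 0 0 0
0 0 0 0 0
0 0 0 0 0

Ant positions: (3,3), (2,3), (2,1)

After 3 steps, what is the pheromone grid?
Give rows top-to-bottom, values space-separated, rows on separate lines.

After step 1: ants at (2,3),(1,3),(1,1)
  0 0 2 0 0
  0 1 0 1 0
  0 0 0 1 0
  0 0 0 0 0
  0 0 0 0 0
After step 2: ants at (1,3),(2,3),(0,1)
  0 1 1 0 0
  0 0 0 2 0
  0 0 0 2 0
  0 0 0 0 0
  0 0 0 0 0
After step 3: ants at (2,3),(1,3),(0,2)
  0 0 2 0 0
  0 0 0 3 0
  0 0 0 3 0
  0 0 0 0 0
  0 0 0 0 0

0 0 2 0 0
0 0 0 3 0
0 0 0 3 0
0 0 0 0 0
0 0 0 0 0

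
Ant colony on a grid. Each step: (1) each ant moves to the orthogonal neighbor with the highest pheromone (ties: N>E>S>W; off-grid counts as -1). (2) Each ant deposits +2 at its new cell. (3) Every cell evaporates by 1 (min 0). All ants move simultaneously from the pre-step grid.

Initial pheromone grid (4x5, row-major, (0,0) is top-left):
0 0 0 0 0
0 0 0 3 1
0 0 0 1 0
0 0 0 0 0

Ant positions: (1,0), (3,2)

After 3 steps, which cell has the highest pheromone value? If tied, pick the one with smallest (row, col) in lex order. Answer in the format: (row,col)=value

Answer: (1,3)=2

Derivation:
Step 1: ant0:(1,0)->N->(0,0) | ant1:(3,2)->N->(2,2)
  grid max=2 at (1,3)
Step 2: ant0:(0,0)->E->(0,1) | ant1:(2,2)->N->(1,2)
  grid max=1 at (0,1)
Step 3: ant0:(0,1)->E->(0,2) | ant1:(1,2)->E->(1,3)
  grid max=2 at (1,3)
Final grid:
  0 0 1 0 0
  0 0 0 2 0
  0 0 0 0 0
  0 0 0 0 0
Max pheromone 2 at (1,3)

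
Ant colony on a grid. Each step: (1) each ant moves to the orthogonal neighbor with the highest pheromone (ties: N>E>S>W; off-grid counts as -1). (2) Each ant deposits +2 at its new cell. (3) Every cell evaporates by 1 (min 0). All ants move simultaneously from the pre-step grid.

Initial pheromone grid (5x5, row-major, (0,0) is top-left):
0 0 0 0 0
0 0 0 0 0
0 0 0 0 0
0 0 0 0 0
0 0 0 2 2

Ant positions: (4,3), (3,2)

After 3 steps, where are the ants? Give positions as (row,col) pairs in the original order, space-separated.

Step 1: ant0:(4,3)->E->(4,4) | ant1:(3,2)->N->(2,2)
  grid max=3 at (4,4)
Step 2: ant0:(4,4)->W->(4,3) | ant1:(2,2)->N->(1,2)
  grid max=2 at (4,3)
Step 3: ant0:(4,3)->E->(4,4) | ant1:(1,2)->N->(0,2)
  grid max=3 at (4,4)

(4,4) (0,2)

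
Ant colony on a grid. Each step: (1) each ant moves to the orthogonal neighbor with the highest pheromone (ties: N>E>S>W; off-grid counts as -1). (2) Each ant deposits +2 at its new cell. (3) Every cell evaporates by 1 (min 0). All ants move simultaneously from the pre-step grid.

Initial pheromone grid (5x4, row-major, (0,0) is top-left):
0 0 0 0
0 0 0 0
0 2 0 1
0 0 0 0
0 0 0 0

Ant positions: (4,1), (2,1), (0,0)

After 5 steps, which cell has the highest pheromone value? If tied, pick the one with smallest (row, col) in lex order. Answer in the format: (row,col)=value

Step 1: ant0:(4,1)->N->(3,1) | ant1:(2,1)->N->(1,1) | ant2:(0,0)->E->(0,1)
  grid max=1 at (0,1)
Step 2: ant0:(3,1)->N->(2,1) | ant1:(1,1)->N->(0,1) | ant2:(0,1)->S->(1,1)
  grid max=2 at (0,1)
Step 3: ant0:(2,1)->N->(1,1) | ant1:(0,1)->S->(1,1) | ant2:(1,1)->N->(0,1)
  grid max=5 at (1,1)
Step 4: ant0:(1,1)->N->(0,1) | ant1:(1,1)->N->(0,1) | ant2:(0,1)->S->(1,1)
  grid max=6 at (0,1)
Step 5: ant0:(0,1)->S->(1,1) | ant1:(0,1)->S->(1,1) | ant2:(1,1)->N->(0,1)
  grid max=9 at (1,1)
Final grid:
  0 7 0 0
  0 9 0 0
  0 0 0 0
  0 0 0 0
  0 0 0 0
Max pheromone 9 at (1,1)

Answer: (1,1)=9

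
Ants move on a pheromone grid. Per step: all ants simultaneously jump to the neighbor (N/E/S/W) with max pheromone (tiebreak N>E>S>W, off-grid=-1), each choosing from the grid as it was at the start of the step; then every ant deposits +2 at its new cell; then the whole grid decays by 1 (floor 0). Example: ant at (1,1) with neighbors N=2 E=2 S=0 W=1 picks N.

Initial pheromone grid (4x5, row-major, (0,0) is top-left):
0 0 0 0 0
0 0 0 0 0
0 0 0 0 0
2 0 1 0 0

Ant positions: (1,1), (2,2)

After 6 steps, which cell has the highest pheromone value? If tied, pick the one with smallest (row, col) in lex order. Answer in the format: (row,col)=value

Answer: (0,4)=1

Derivation:
Step 1: ant0:(1,1)->N->(0,1) | ant1:(2,2)->S->(3,2)
  grid max=2 at (3,2)
Step 2: ant0:(0,1)->E->(0,2) | ant1:(3,2)->N->(2,2)
  grid max=1 at (0,2)
Step 3: ant0:(0,2)->E->(0,3) | ant1:(2,2)->S->(3,2)
  grid max=2 at (3,2)
Step 4: ant0:(0,3)->E->(0,4) | ant1:(3,2)->N->(2,2)
  grid max=1 at (0,4)
Step 5: ant0:(0,4)->S->(1,4) | ant1:(2,2)->S->(3,2)
  grid max=2 at (3,2)
Step 6: ant0:(1,4)->N->(0,4) | ant1:(3,2)->N->(2,2)
  grid max=1 at (0,4)
Final grid:
  0 0 0 0 1
  0 0 0 0 0
  0 0 1 0 0
  0 0 1 0 0
Max pheromone 1 at (0,4)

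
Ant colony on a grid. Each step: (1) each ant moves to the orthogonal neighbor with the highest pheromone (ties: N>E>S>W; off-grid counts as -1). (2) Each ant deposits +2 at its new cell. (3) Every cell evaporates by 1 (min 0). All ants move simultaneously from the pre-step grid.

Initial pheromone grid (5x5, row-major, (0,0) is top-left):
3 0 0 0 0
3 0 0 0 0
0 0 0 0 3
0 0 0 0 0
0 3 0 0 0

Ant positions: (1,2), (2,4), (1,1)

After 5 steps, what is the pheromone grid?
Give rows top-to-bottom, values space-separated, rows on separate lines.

After step 1: ants at (0,2),(1,4),(1,0)
  2 0 1 0 0
  4 0 0 0 1
  0 0 0 0 2
  0 0 0 0 0
  0 2 0 0 0
After step 2: ants at (0,3),(2,4),(0,0)
  3 0 0 1 0
  3 0 0 0 0
  0 0 0 0 3
  0 0 0 0 0
  0 1 0 0 0
After step 3: ants at (0,4),(1,4),(1,0)
  2 0 0 0 1
  4 0 0 0 1
  0 0 0 0 2
  0 0 0 0 0
  0 0 0 0 0
After step 4: ants at (1,4),(2,4),(0,0)
  3 0 0 0 0
  3 0 0 0 2
  0 0 0 0 3
  0 0 0 0 0
  0 0 0 0 0
After step 5: ants at (2,4),(1,4),(1,0)
  2 0 0 0 0
  4 0 0 0 3
  0 0 0 0 4
  0 0 0 0 0
  0 0 0 0 0

2 0 0 0 0
4 0 0 0 3
0 0 0 0 4
0 0 0 0 0
0 0 0 0 0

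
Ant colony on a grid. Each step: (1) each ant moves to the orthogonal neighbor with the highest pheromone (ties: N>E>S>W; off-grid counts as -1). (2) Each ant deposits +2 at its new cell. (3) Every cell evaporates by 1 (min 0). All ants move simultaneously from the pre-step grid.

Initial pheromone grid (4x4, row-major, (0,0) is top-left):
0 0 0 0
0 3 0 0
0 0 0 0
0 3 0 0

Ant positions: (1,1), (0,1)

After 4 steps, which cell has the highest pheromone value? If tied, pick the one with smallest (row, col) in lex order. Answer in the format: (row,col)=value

Answer: (1,1)=7

Derivation:
Step 1: ant0:(1,1)->N->(0,1) | ant1:(0,1)->S->(1,1)
  grid max=4 at (1,1)
Step 2: ant0:(0,1)->S->(1,1) | ant1:(1,1)->N->(0,1)
  grid max=5 at (1,1)
Step 3: ant0:(1,1)->N->(0,1) | ant1:(0,1)->S->(1,1)
  grid max=6 at (1,1)
Step 4: ant0:(0,1)->S->(1,1) | ant1:(1,1)->N->(0,1)
  grid max=7 at (1,1)
Final grid:
  0 4 0 0
  0 7 0 0
  0 0 0 0
  0 0 0 0
Max pheromone 7 at (1,1)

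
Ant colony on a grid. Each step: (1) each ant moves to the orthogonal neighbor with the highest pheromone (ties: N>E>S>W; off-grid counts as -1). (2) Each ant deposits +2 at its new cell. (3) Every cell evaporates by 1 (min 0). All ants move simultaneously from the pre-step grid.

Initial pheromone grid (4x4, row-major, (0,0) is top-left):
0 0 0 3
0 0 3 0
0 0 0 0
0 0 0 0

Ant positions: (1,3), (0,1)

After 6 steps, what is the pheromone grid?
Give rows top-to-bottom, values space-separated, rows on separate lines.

After step 1: ants at (0,3),(0,2)
  0 0 1 4
  0 0 2 0
  0 0 0 0
  0 0 0 0
After step 2: ants at (0,2),(0,3)
  0 0 2 5
  0 0 1 0
  0 0 0 0
  0 0 0 0
After step 3: ants at (0,3),(0,2)
  0 0 3 6
  0 0 0 0
  0 0 0 0
  0 0 0 0
After step 4: ants at (0,2),(0,3)
  0 0 4 7
  0 0 0 0
  0 0 0 0
  0 0 0 0
After step 5: ants at (0,3),(0,2)
  0 0 5 8
  0 0 0 0
  0 0 0 0
  0 0 0 0
After step 6: ants at (0,2),(0,3)
  0 0 6 9
  0 0 0 0
  0 0 0 0
  0 0 0 0

0 0 6 9
0 0 0 0
0 0 0 0
0 0 0 0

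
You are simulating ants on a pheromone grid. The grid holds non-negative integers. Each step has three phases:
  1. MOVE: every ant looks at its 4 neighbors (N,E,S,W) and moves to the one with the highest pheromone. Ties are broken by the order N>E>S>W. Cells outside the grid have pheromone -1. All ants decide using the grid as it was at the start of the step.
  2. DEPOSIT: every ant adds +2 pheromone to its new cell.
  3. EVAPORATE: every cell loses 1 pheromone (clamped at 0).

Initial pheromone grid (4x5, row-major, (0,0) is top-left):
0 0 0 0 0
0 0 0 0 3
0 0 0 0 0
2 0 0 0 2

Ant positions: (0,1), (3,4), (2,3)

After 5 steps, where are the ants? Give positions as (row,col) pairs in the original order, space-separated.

Step 1: ant0:(0,1)->E->(0,2) | ant1:(3,4)->N->(2,4) | ant2:(2,3)->N->(1,3)
  grid max=2 at (1,4)
Step 2: ant0:(0,2)->E->(0,3) | ant1:(2,4)->N->(1,4) | ant2:(1,3)->E->(1,4)
  grid max=5 at (1,4)
Step 3: ant0:(0,3)->E->(0,4) | ant1:(1,4)->N->(0,4) | ant2:(1,4)->N->(0,4)
  grid max=5 at (0,4)
Step 4: ant0:(0,4)->S->(1,4) | ant1:(0,4)->S->(1,4) | ant2:(0,4)->S->(1,4)
  grid max=9 at (1,4)
Step 5: ant0:(1,4)->N->(0,4) | ant1:(1,4)->N->(0,4) | ant2:(1,4)->N->(0,4)
  grid max=9 at (0,4)

(0,4) (0,4) (0,4)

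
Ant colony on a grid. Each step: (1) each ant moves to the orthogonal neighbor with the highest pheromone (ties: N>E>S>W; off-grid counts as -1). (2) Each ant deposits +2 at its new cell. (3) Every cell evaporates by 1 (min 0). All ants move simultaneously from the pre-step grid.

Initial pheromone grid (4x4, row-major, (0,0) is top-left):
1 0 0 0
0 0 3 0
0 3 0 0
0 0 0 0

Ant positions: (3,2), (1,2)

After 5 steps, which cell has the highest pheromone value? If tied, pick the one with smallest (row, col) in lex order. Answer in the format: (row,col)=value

Answer: (1,2)=6

Derivation:
Step 1: ant0:(3,2)->N->(2,2) | ant1:(1,2)->N->(0,2)
  grid max=2 at (1,2)
Step 2: ant0:(2,2)->N->(1,2) | ant1:(0,2)->S->(1,2)
  grid max=5 at (1,2)
Step 3: ant0:(1,2)->N->(0,2) | ant1:(1,2)->N->(0,2)
  grid max=4 at (1,2)
Step 4: ant0:(0,2)->S->(1,2) | ant1:(0,2)->S->(1,2)
  grid max=7 at (1,2)
Step 5: ant0:(1,2)->N->(0,2) | ant1:(1,2)->N->(0,2)
  grid max=6 at (1,2)
Final grid:
  0 0 5 0
  0 0 6 0
  0 0 0 0
  0 0 0 0
Max pheromone 6 at (1,2)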